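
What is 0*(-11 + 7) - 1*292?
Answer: -292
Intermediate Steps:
0*(-11 + 7) - 1*292 = 0*(-4) - 292 = 0 - 292 = -292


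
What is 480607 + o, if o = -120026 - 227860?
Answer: 132721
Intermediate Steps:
o = -347886
480607 + o = 480607 - 347886 = 132721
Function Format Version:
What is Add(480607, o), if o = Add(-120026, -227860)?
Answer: 132721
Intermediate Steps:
o = -347886
Add(480607, o) = Add(480607, -347886) = 132721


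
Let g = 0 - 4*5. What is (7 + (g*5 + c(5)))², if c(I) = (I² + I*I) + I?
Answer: 1444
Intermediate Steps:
g = -20 (g = 0 - 20 = -20)
c(I) = I + 2*I² (c(I) = (I² + I²) + I = 2*I² + I = I + 2*I²)
(7 + (g*5 + c(5)))² = (7 + (-20*5 + 5*(1 + 2*5)))² = (7 + (-100 + 5*(1 + 10)))² = (7 + (-100 + 5*11))² = (7 + (-100 + 55))² = (7 - 45)² = (-38)² = 1444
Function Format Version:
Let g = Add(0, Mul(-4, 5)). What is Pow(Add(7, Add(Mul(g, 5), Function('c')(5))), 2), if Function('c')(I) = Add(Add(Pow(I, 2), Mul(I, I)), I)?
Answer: 1444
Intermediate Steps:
g = -20 (g = Add(0, -20) = -20)
Function('c')(I) = Add(I, Mul(2, Pow(I, 2))) (Function('c')(I) = Add(Add(Pow(I, 2), Pow(I, 2)), I) = Add(Mul(2, Pow(I, 2)), I) = Add(I, Mul(2, Pow(I, 2))))
Pow(Add(7, Add(Mul(g, 5), Function('c')(5))), 2) = Pow(Add(7, Add(Mul(-20, 5), Mul(5, Add(1, Mul(2, 5))))), 2) = Pow(Add(7, Add(-100, Mul(5, Add(1, 10)))), 2) = Pow(Add(7, Add(-100, Mul(5, 11))), 2) = Pow(Add(7, Add(-100, 55)), 2) = Pow(Add(7, -45), 2) = Pow(-38, 2) = 1444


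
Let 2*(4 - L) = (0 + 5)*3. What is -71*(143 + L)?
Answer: -19809/2 ≈ -9904.5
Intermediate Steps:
L = -7/2 (L = 4 - (0 + 5)*3/2 = 4 - 5*3/2 = 4 - ½*15 = 4 - 15/2 = -7/2 ≈ -3.5000)
-71*(143 + L) = -71*(143 - 7/2) = -71*279/2 = -19809/2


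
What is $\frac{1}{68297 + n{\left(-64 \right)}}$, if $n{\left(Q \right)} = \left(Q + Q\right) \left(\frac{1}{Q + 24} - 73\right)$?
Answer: $\frac{5}{388221} \approx 1.2879 \cdot 10^{-5}$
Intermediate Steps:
$n{\left(Q \right)} = 2 Q \left(-73 + \frac{1}{24 + Q}\right)$ ($n{\left(Q \right)} = 2 Q \left(\frac{1}{24 + Q} - 73\right) = 2 Q \left(-73 + \frac{1}{24 + Q}\right)$)
$\frac{1}{68297 + n{\left(-64 \right)}} = \frac{1}{68297 - - \frac{128 \left(1751 + 73 \left(-64\right)\right)}{24 - 64}} = \frac{1}{68297 - - \frac{128 \left(1751 - 4672\right)}{-40}} = \frac{1}{68297 - \left(-128\right) \left(- \frac{1}{40}\right) \left(-2921\right)} = \frac{1}{68297 + \frac{46736}{5}} = \frac{1}{\frac{388221}{5}} = \frac{5}{388221}$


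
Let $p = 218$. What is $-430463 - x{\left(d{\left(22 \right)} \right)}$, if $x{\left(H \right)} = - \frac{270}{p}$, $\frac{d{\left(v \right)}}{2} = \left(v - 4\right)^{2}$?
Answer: $- \frac{46920332}{109} \approx -4.3046 \cdot 10^{5}$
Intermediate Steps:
$d{\left(v \right)} = 2 \left(-4 + v\right)^{2}$ ($d{\left(v \right)} = 2 \left(v - 4\right)^{2} = 2 \left(-4 + v\right)^{2}$)
$x{\left(H \right)} = - \frac{135}{109}$ ($x{\left(H \right)} = - \frac{270}{218} = \left(-270\right) \frac{1}{218} = - \frac{135}{109}$)
$-430463 - x{\left(d{\left(22 \right)} \right)} = -430463 - - \frac{135}{109} = -430463 + \frac{135}{109} = - \frac{46920332}{109}$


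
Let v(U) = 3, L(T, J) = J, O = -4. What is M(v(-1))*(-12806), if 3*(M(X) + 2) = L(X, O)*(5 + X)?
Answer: 486628/3 ≈ 1.6221e+5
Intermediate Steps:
M(X) = -26/3 - 4*X/3 (M(X) = -2 + (-4*(5 + X))/3 = -2 + (-20 - 4*X)/3 = -2 + (-20/3 - 4*X/3) = -26/3 - 4*X/3)
M(v(-1))*(-12806) = (-26/3 - 4/3*3)*(-12806) = (-26/3 - 4)*(-12806) = -38/3*(-12806) = 486628/3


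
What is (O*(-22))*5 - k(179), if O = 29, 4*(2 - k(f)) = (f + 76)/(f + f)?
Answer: -4570689/1432 ≈ -3191.8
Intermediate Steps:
k(f) = 2 - (76 + f)/(8*f) (k(f) = 2 - (f + 76)/(4*(f + f)) = 2 - (76 + f)/(4*(2*f)) = 2 - (76 + f)*1/(2*f)/4 = 2 - (76 + f)/(8*f))
(O*(-22))*5 - k(179) = (29*(-22))*5 - (-76 + 15*179)/(8*179) = -638*5 - (-76 + 2685)/(8*179) = -3190 - 2609/(8*179) = -3190 - 1*2609/1432 = -3190 - 2609/1432 = -4570689/1432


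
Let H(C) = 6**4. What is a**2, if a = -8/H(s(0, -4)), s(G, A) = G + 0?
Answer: 1/26244 ≈ 3.8104e-5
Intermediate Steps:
s(G, A) = G
H(C) = 1296
a = -1/162 (a = -8/1296 = -8*1/1296 = -1/162 ≈ -0.0061728)
a**2 = (-1/162)**2 = 1/26244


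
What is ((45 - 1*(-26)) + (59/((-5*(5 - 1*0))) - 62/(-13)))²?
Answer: 569204164/105625 ≈ 5388.9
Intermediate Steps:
((45 - 1*(-26)) + (59/((-5*(5 - 1*0))) - 62/(-13)))² = ((45 + 26) + (59/((-5*(5 + 0))) - 62*(-1/13)))² = (71 + (59/((-5*5)) + 62/13))² = (71 + (59/(-25) + 62/13))² = (71 + (59*(-1/25) + 62/13))² = (71 + (-59/25 + 62/13))² = (71 + 783/325)² = (23858/325)² = 569204164/105625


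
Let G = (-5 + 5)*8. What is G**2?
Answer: 0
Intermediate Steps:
G = 0 (G = 0*8 = 0)
G**2 = 0**2 = 0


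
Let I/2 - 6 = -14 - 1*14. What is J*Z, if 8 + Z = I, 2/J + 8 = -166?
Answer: 52/87 ≈ 0.59770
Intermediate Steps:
J = -1/87 (J = 2/(-8 - 166) = 2/(-174) = 2*(-1/174) = -1/87 ≈ -0.011494)
I = -44 (I = 12 + 2*(-14 - 1*14) = 12 + 2*(-14 - 14) = 12 + 2*(-28) = 12 - 56 = -44)
Z = -52 (Z = -8 - 44 = -52)
J*Z = -1/87*(-52) = 52/87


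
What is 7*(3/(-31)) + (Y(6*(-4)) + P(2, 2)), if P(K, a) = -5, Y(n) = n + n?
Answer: -1664/31 ≈ -53.677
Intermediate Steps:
Y(n) = 2*n
7*(3/(-31)) + (Y(6*(-4)) + P(2, 2)) = 7*(3/(-31)) + (2*(6*(-4)) - 5) = 7*(3*(-1/31)) + (2*(-24) - 5) = 7*(-3/31) + (-48 - 5) = -21/31 - 53 = -1664/31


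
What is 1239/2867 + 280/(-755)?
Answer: 26537/432917 ≈ 0.061298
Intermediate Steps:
1239/2867 + 280/(-755) = 1239*(1/2867) + 280*(-1/755) = 1239/2867 - 56/151 = 26537/432917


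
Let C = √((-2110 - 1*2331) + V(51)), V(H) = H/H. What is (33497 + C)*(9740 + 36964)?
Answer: 1564443888 + 93408*I*√1110 ≈ 1.5644e+9 + 3.112e+6*I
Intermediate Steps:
V(H) = 1
C = 2*I*√1110 (C = √((-2110 - 1*2331) + 1) = √((-2110 - 2331) + 1) = √(-4441 + 1) = √(-4440) = 2*I*√1110 ≈ 66.633*I)
(33497 + C)*(9740 + 36964) = (33497 + 2*I*√1110)*(9740 + 36964) = (33497 + 2*I*√1110)*46704 = 1564443888 + 93408*I*√1110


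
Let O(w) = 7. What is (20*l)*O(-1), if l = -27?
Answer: -3780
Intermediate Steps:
(20*l)*O(-1) = (20*(-27))*7 = -540*7 = -3780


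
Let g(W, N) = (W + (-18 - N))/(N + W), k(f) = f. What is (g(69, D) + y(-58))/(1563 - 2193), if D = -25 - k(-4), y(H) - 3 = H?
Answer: 107/1260 ≈ 0.084921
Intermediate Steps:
y(H) = 3 + H
D = -21 (D = -25 - 1*(-4) = -25 + 4 = -21)
g(W, N) = (-18 + W - N)/(N + W)
(g(69, D) + y(-58))/(1563 - 2193) = ((-18 + 69 - 1*(-21))/(-21 + 69) + (3 - 58))/(1563 - 2193) = ((-18 + 69 + 21)/48 - 55)/(-630) = ((1/48)*72 - 55)*(-1/630) = (3/2 - 55)*(-1/630) = -107/2*(-1/630) = 107/1260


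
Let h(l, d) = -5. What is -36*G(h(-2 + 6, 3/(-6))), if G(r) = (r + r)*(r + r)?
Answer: -3600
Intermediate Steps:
G(r) = 4*r**2 (G(r) = (2*r)*(2*r) = 4*r**2)
-36*G(h(-2 + 6, 3/(-6))) = -144*(-5)**2 = -144*25 = -36*100 = -3600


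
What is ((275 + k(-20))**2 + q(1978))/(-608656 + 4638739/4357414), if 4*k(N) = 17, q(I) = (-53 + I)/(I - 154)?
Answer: -309895952436997/2418771321602640 ≈ -0.12812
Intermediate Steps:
q(I) = (-53 + I)/(-154 + I)
k(N) = 17/4 (k(N) = (1/4)*17 = 17/4)
((275 + k(-20))**2 + q(1978))/(-608656 + 4638739/4357414) = ((275 + 17/4)**2 + (-53 + 1978)/(-154 + 1978))/(-608656 + 4638739/4357414) = ((1117/4)**2 + 1925/1824)/(-608656 + 4638739*(1/4357414)) = (1247689/16 + (1/1824)*1925)/(-608656 + 4638739/4357414) = (1247689/16 + 1925/1824)/(-2652161536845/4357414) = (142238471/1824)*(-4357414/2652161536845) = -309895952436997/2418771321602640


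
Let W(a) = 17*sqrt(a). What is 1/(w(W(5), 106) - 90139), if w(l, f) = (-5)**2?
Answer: -1/90114 ≈ -1.1097e-5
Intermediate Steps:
w(l, f) = 25
1/(w(W(5), 106) - 90139) = 1/(25 - 90139) = 1/(-90114) = -1/90114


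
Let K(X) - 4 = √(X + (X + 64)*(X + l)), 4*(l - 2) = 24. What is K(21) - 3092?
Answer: -3088 + √2486 ≈ -3038.1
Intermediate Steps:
l = 8 (l = 2 + (¼)*24 = 2 + 6 = 8)
K(X) = 4 + √(X + (8 + X)*(64 + X)) (K(X) = 4 + √(X + (X + 64)*(X + 8)) = 4 + √(X + (64 + X)*(8 + X)) = 4 + √(X + (8 + X)*(64 + X)))
K(21) - 3092 = (4 + √(512 + 21² + 73*21)) - 3092 = (4 + √(512 + 441 + 1533)) - 3092 = (4 + √2486) - 3092 = -3088 + √2486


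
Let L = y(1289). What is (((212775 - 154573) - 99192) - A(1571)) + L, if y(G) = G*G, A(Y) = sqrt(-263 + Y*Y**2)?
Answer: 1620531 - 2*sqrt(969323037) ≈ 1.5583e+6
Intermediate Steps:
A(Y) = sqrt(-263 + Y**3)
y(G) = G**2
L = 1661521 (L = 1289**2 = 1661521)
(((212775 - 154573) - 99192) - A(1571)) + L = (((212775 - 154573) - 99192) - sqrt(-263 + 1571**3)) + 1661521 = ((58202 - 99192) - sqrt(-263 + 3877292411)) + 1661521 = (-40990 - sqrt(3877292148)) + 1661521 = (-40990 - 2*sqrt(969323037)) + 1661521 = 1620531 - 2*sqrt(969323037)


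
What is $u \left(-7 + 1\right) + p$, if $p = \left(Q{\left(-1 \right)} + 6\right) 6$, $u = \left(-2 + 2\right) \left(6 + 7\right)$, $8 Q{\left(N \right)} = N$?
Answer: $\frac{141}{4} \approx 35.25$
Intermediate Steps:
$Q{\left(N \right)} = \frac{N}{8}$
$u = 0$ ($u = 0 \cdot 13 = 0$)
$p = \frac{141}{4}$ ($p = \left(\frac{1}{8} \left(-1\right) + 6\right) 6 = \left(- \frac{1}{8} + 6\right) 6 = \frac{47}{8} \cdot 6 = \frac{141}{4} \approx 35.25$)
$u \left(-7 + 1\right) + p = 0 \left(-7 + 1\right) + \frac{141}{4} = 0 \left(-6\right) + \frac{141}{4} = 0 + \frac{141}{4} = \frac{141}{4}$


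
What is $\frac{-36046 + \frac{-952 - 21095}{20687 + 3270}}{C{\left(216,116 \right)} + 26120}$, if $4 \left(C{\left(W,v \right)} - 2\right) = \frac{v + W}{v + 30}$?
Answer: $- \frac{126082106074}{91369482515} \approx -1.3799$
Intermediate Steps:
$C{\left(W,v \right)} = 2 + \frac{W + v}{4 \left(30 + v\right)}$ ($C{\left(W,v \right)} = 2 + \frac{\left(v + W\right) \frac{1}{v + 30}}{4} = 2 + \frac{\left(W + v\right) \frac{1}{30 + v}}{4} = 2 + \frac{\frac{1}{30 + v} \left(W + v\right)}{4} = 2 + \frac{W + v}{4 \left(30 + v\right)}$)
$\frac{-36046 + \frac{-952 - 21095}{20687 + 3270}}{C{\left(216,116 \right)} + 26120} = \frac{-36046 + \frac{-952 - 21095}{20687 + 3270}}{\frac{240 + 216 + 9 \cdot 116}{4 \left(30 + 116\right)} + 26120} = \frac{-36046 - \frac{22047}{23957}}{\frac{240 + 216 + 1044}{4 \cdot 146} + 26120} = \frac{-36046 - \frac{22047}{23957}}{\frac{1}{4} \cdot \frac{1}{146} \cdot 1500 + 26120} = \frac{-36046 - \frac{22047}{23957}}{\frac{375}{146} + 26120} = - \frac{863576069}{23957 \cdot \frac{3813895}{146}} = \left(- \frac{863576069}{23957}\right) \frac{146}{3813895} = - \frac{126082106074}{91369482515}$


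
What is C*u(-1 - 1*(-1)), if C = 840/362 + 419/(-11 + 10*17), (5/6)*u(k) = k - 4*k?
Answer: 0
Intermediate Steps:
u(k) = -18*k/5 (u(k) = 6*(k - 4*k)/5 = 6*(-3*k)/5 = -18*k/5)
C = 142619/28779 (C = 840*(1/362) + 419/(-11 + 170) = 420/181 + 419/159 = 142619/28779 ≈ 4.9557)
C*u(-1 - 1*(-1)) = 142619*(-18*(-1 - 1*(-1))/5)/28779 = 142619*(-18*(-1 + 1)/5)/28779 = 142619*(-18/5*0)/28779 = (142619/28779)*0 = 0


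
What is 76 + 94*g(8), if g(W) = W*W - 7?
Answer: 5434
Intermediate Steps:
g(W) = -7 + W² (g(W) = W² - 7 = -7 + W²)
76 + 94*g(8) = 76 + 94*(-7 + 8²) = 76 + 94*(-7 + 64) = 76 + 94*57 = 76 + 5358 = 5434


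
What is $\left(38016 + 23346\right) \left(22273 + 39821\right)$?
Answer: $3810212028$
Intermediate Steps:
$\left(38016 + 23346\right) \left(22273 + 39821\right) = 61362 \cdot 62094 = 3810212028$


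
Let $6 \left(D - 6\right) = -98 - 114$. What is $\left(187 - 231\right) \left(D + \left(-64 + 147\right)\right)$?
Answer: $- \frac{7084}{3} \approx -2361.3$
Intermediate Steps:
$D = - \frac{88}{3}$ ($D = 6 + \frac{-98 - 114}{6} = 6 + \frac{1}{6} \left(-212\right) = 6 - \frac{106}{3} = - \frac{88}{3} \approx -29.333$)
$\left(187 - 231\right) \left(D + \left(-64 + 147\right)\right) = \left(187 - 231\right) \left(- \frac{88}{3} + \left(-64 + 147\right)\right) = \left(187 - 231\right) \left(- \frac{88}{3} + 83\right) = \left(-44\right) \frac{161}{3} = - \frac{7084}{3}$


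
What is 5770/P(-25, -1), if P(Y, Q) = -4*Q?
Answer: 2885/2 ≈ 1442.5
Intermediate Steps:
5770/P(-25, -1) = 5770/((-4*(-1))) = 5770/4 = 5770*(¼) = 2885/2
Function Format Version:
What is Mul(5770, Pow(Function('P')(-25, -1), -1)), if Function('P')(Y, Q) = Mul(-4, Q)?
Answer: Rational(2885, 2) ≈ 1442.5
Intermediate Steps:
Mul(5770, Pow(Function('P')(-25, -1), -1)) = Mul(5770, Pow(Mul(-4, -1), -1)) = Mul(5770, Pow(4, -1)) = Mul(5770, Rational(1, 4)) = Rational(2885, 2)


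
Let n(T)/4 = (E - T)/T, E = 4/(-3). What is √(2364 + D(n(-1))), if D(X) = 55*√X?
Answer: √(21276 + 330*√3)/3 ≈ 49.270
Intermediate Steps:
E = -4/3 (E = 4*(-⅓) = -4/3 ≈ -1.3333)
n(T) = 4*(-4/3 - T)/T (n(T) = 4*((-4/3 - T)/T) = 4*(-4/3 - T)/T)
√(2364 + D(n(-1))) = √(2364 + 55*√(-4 - 16/3/(-1))) = √(2364 + 55*√(-4 - 16/3*(-1))) = √(2364 + 55*√(-4 + 16/3)) = √(2364 + 55*√(4/3)) = √(2364 + 55*(2*√3/3)) = √(2364 + 110*√3/3)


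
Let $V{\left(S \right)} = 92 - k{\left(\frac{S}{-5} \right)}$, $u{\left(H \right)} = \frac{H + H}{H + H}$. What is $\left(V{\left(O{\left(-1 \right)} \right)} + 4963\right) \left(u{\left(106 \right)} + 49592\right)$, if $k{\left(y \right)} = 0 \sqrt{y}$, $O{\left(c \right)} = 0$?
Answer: $250692615$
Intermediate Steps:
$k{\left(y \right)} = 0$
$u{\left(H \right)} = 1$ ($u{\left(H \right)} = \frac{2 H}{2 H} = 2 H \frac{1}{2 H} = 1$)
$V{\left(S \right)} = 92$ ($V{\left(S \right)} = 92 - 0 = 92 + 0 = 92$)
$\left(V{\left(O{\left(-1 \right)} \right)} + 4963\right) \left(u{\left(106 \right)} + 49592\right) = \left(92 + 4963\right) \left(1 + 49592\right) = 5055 \cdot 49593 = 250692615$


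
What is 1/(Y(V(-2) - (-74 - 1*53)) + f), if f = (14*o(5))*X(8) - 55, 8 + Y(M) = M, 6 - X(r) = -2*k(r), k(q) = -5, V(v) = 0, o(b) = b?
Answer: -1/216 ≈ -0.0046296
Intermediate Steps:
X(r) = -4 (X(r) = 6 - (-2)*(-5) = 6 - 1*10 = 6 - 10 = -4)
Y(M) = -8 + M
f = -335 (f = (14*5)*(-4) - 55 = 70*(-4) - 55 = -280 - 55 = -335)
1/(Y(V(-2) - (-74 - 1*53)) + f) = 1/((-8 + (0 - (-74 - 1*53))) - 335) = 1/((-8 + (0 - (-74 - 53))) - 335) = 1/((-8 + (0 - 1*(-127))) - 335) = 1/((-8 + (0 + 127)) - 335) = 1/((-8 + 127) - 335) = 1/(119 - 335) = 1/(-216) = -1/216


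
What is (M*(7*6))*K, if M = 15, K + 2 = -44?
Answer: -28980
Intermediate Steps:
K = -46 (K = -2 - 44 = -46)
(M*(7*6))*K = (15*(7*6))*(-46) = (15*42)*(-46) = 630*(-46) = -28980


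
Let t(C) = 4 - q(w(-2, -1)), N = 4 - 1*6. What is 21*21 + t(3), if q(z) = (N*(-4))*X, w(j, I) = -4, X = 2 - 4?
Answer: 461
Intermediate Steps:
N = -2 (N = 4 - 6 = -2)
X = -2
q(z) = -16 (q(z) = -2*(-4)*(-2) = 8*(-2) = -16)
t(C) = 20 (t(C) = 4 - 1*(-16) = 4 + 16 = 20)
21*21 + t(3) = 21*21 + 20 = 441 + 20 = 461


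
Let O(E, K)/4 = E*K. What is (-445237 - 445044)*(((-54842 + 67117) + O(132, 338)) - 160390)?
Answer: -27019138069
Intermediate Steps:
O(E, K) = 4*E*K (O(E, K) = 4*(E*K) = 4*E*K)
(-445237 - 445044)*(((-54842 + 67117) + O(132, 338)) - 160390) = (-445237 - 445044)*(((-54842 + 67117) + 4*132*338) - 160390) = -890281*((12275 + 178464) - 160390) = -890281*(190739 - 160390) = -890281*30349 = -27019138069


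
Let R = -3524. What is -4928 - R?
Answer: -1404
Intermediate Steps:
-4928 - R = -4928 - 1*(-3524) = -4928 + 3524 = -1404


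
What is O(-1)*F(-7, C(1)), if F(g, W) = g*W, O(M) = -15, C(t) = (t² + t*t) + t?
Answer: 315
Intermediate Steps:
C(t) = t + 2*t² (C(t) = (t² + t²) + t = 2*t² + t = t + 2*t²)
F(g, W) = W*g
O(-1)*F(-7, C(1)) = -15*1*(1 + 2*1)*(-7) = -15*1*(1 + 2)*(-7) = -15*1*3*(-7) = -45*(-7) = -15*(-21) = 315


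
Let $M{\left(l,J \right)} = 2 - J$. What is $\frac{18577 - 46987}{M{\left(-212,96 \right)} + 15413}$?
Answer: $- \frac{28410}{15319} \approx -1.8546$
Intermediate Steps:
$\frac{18577 - 46987}{M{\left(-212,96 \right)} + 15413} = \frac{18577 - 46987}{\left(2 - 96\right) + 15413} = - \frac{28410}{\left(2 - 96\right) + 15413} = - \frac{28410}{-94 + 15413} = - \frac{28410}{15319}$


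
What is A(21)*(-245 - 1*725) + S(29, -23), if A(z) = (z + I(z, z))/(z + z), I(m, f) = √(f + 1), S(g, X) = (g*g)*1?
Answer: 356 - 485*√22/21 ≈ 247.67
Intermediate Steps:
S(g, X) = g² (S(g, X) = g²*1 = g²)
I(m, f) = √(1 + f)
A(z) = (z + √(1 + z))/(2*z) (A(z) = (z + √(1 + z))/(z + z) = (z + √(1 + z))/((2*z)) = (z + √(1 + z))*(1/(2*z)) = (z + √(1 + z))/(2*z))
A(21)*(-245 - 1*725) + S(29, -23) = ((½)*(21 + √(1 + 21))/21)*(-245 - 1*725) + 29² = ((½)*(1/21)*(21 + √22))*(-245 - 725) + 841 = (½ + √22/42)*(-970) + 841 = (-485 - 485*√22/21) + 841 = 356 - 485*√22/21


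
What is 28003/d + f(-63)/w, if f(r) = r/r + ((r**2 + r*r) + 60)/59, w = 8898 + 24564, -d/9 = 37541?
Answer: -5840326249/74115619578 ≈ -0.078800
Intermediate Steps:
d = -337869 (d = -9*37541 = -337869)
w = 33462
f(r) = 119/59 + 2*r**2/59 (f(r) = 1 + ((r**2 + r**2) + 60)*(1/59) = 1 + (2*r**2 + 60)*(1/59) = 1 + (60 + 2*r**2)*(1/59) = 1 + (60/59 + 2*r**2/59) = 119/59 + 2*r**2/59)
28003/d + f(-63)/w = 28003/(-337869) + (119/59 + (2/59)*(-63)**2)/33462 = 28003*(-1/337869) + (119/59 + (2/59)*3969)*(1/33462) = -28003/337869 + (119/59 + 7938/59)*(1/33462) = -28003/337869 + (8057/59)*(1/33462) = -28003/337869 + 8057/1974258 = -5840326249/74115619578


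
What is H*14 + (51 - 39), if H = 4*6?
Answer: 348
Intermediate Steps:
H = 24
H*14 + (51 - 39) = 24*14 + (51 - 39) = 336 + 12 = 348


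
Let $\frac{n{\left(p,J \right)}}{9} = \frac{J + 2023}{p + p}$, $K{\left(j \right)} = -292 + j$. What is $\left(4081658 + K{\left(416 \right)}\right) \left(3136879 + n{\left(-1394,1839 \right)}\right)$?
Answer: $\frac{8924391729504777}{697} \approx 1.2804 \cdot 10^{13}$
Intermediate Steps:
$n{\left(p,J \right)} = \frac{9 \left(2023 + J\right)}{2 p}$ ($n{\left(p,J \right)} = 9 \frac{J + 2023}{p + p} = 9 \frac{2023 + J}{2 p} = \frac{9 \left(2023 + J\right)}{2 p}$)
$\left(4081658 + K{\left(416 \right)}\right) \left(3136879 + n{\left(-1394,1839 \right)}\right) = \left(4081658 + \left(-292 + 416\right)\right) \left(3136879 + \frac{9 \left(2023 + 1839\right)}{2 \left(-1394\right)}\right) = \left(4081658 + 124\right) \left(3136879 + \frac{9}{2} \left(- \frac{1}{1394}\right) 3862\right) = 4081782 \left(3136879 - \frac{17379}{1394}\right) = 4081782 \cdot \frac{4372791947}{1394} = \frac{8924391729504777}{697}$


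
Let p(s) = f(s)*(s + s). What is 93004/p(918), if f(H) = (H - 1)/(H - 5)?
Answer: 21228163/420903 ≈ 50.435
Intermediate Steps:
f(H) = (-1 + H)/(-5 + H)
p(s) = 2*s*(-1 + s)/(-5 + s) (p(s) = ((-1 + s)/(-5 + s))*(s + s) = ((-1 + s)/(-5 + s))*(2*s) = 2*s*(-1 + s)/(-5 + s))
93004/p(918) = 93004/((2*918*(-1 + 918)/(-5 + 918))) = 93004/((2*918*917/913)) = 93004/((2*918*(1/913)*917)) = 93004/(1683612/913) = 93004*(913/1683612) = 21228163/420903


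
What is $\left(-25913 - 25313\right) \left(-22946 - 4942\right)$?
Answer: $1428590688$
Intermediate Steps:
$\left(-25913 - 25313\right) \left(-22946 - 4942\right) = \left(-51226\right) \left(-27888\right) = 1428590688$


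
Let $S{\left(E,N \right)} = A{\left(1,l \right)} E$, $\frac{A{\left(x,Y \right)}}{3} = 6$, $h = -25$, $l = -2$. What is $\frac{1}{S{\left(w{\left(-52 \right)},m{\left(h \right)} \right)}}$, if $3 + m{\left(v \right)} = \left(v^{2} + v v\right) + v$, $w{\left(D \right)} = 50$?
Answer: $\frac{1}{900} \approx 0.0011111$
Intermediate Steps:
$m{\left(v \right)} = -3 + v + 2 v^{2}$ ($m{\left(v \right)} = -3 + \left(\left(v^{2} + v v\right) + v\right) = -3 + \left(\left(v^{2} + v^{2}\right) + v\right) = -3 + \left(2 v^{2} + v\right) = -3 + \left(v + 2 v^{2}\right) = -3 + v + 2 v^{2}$)
$A{\left(x,Y \right)} = 18$ ($A{\left(x,Y \right)} = 3 \cdot 6 = 18$)
$S{\left(E,N \right)} = 18 E$
$\frac{1}{S{\left(w{\left(-52 \right)},m{\left(h \right)} \right)}} = \frac{1}{18 \cdot 50} = \frac{1}{900}$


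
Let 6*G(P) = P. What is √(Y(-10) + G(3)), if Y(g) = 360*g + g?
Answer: I*√14438/2 ≈ 60.079*I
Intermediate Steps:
Y(g) = 361*g
G(P) = P/6
√(Y(-10) + G(3)) = √(361*(-10) + (⅙)*3) = √(-3610 + ½) = √(-7219/2) = I*√14438/2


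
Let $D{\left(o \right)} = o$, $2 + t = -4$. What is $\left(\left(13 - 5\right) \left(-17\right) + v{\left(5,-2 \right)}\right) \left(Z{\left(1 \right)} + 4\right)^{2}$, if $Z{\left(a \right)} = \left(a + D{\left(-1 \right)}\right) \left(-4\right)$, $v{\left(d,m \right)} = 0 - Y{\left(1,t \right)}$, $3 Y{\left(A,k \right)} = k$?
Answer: $-2144$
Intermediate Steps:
$t = -6$ ($t = -2 - 4 = -6$)
$Y{\left(A,k \right)} = \frac{k}{3}$
$v{\left(d,m \right)} = 2$ ($v{\left(d,m \right)} = 0 - \frac{1}{3} \left(-6\right) = 0 - -2 = 0 + 2 = 2$)
$Z{\left(a \right)} = 4 - 4 a$ ($Z{\left(a \right)} = \left(a - 1\right) \left(-4\right) = \left(-1 + a\right) \left(-4\right) = 4 - 4 a$)
$\left(\left(13 - 5\right) \left(-17\right) + v{\left(5,-2 \right)}\right) \left(Z{\left(1 \right)} + 4\right)^{2} = \left(\left(13 - 5\right) \left(-17\right) + 2\right) \left(\left(4 - 4\right) + 4\right)^{2} = \left(8 \left(-17\right) + 2\right) \left(\left(4 - 4\right) + 4\right)^{2} = \left(-136 + 2\right) \left(0 + 4\right)^{2} = - 134 \cdot 4^{2} = \left(-134\right) 16 = -2144$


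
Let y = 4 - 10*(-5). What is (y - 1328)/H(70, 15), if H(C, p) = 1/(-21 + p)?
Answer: 7644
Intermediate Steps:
y = 54 (y = 4 + 50 = 54)
(y - 1328)/H(70, 15) = (54 - 1328)/(1/(-21 + 15)) = -1274/(1/(-6)) = -1274/(-1/6) = -1274*(-6) = 7644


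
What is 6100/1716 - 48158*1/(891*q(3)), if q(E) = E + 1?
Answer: -230677/23166 ≈ -9.9576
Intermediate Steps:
q(E) = 1 + E
6100/1716 - 48158*1/(891*q(3)) = 6100/1716 - 48158*1/(891*(1 + 3)) = 6100*(1/1716) - 48158/(891*4) = 1525/429 - 48158/3564 = 1525/429 - 48158*1/3564 = 1525/429 - 2189/162 = -230677/23166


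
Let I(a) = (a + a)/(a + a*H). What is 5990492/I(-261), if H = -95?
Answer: -281553124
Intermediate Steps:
I(a) = -1/47 (I(a) = (a + a)/(a + a*(-95)) = (2*a)/(a - 95*a) = (2*a)/((-94*a)) = (2*a)*(-1/(94*a)) = -1/47)
5990492/I(-261) = 5990492/(-1/47) = 5990492*(-47) = -281553124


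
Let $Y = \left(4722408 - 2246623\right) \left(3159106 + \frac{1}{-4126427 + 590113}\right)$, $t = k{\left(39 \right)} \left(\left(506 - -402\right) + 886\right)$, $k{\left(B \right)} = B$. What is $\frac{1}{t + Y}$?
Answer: $\frac{3536314}{27658457115005767479} \approx 1.2786 \cdot 10^{-13}$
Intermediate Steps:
$t = 69966$ ($t = 39 \left(\left(506 - -402\right) + 886\right) = 39 \left(\left(506 + 402\right) + 886\right) = 39 \left(908 + 886\right) = 39 \cdot 1794 = 69966$)
$Y = \frac{27658456867584022155}{3536314}$ ($Y = 2475785 \left(3159106 + \frac{1}{-3536314}\right) = 2475785 \left(3159106 - \frac{1}{3536314}\right) = 2475785 \cdot \frac{11171590775283}{3536314} = \frac{27658456867584022155}{3536314} \approx 7.8213 \cdot 10^{12}$)
$\frac{1}{t + Y} = \frac{1}{69966 + \frac{27658456867584022155}{3536314}} = \frac{1}{\frac{27658457115005767479}{3536314}} = \frac{3536314}{27658457115005767479}$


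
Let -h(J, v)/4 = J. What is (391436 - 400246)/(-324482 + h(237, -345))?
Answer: 881/32543 ≈ 0.027072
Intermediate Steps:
h(J, v) = -4*J
(391436 - 400246)/(-324482 + h(237, -345)) = (391436 - 400246)/(-324482 - 4*237) = -8810/(-324482 - 948) = -8810/(-325430) = -8810*(-1/325430) = 881/32543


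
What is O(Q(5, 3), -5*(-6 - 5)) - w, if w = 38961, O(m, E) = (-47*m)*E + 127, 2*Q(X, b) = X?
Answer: -90593/2 ≈ -45297.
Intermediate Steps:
Q(X, b) = X/2
O(m, E) = 127 - 47*E*m (O(m, E) = -47*E*m + 127 = 127 - 47*E*m)
O(Q(5, 3), -5*(-6 - 5)) - w = (127 - 47*(-5*(-6 - 5))*(½)*5) - 1*38961 = (127 - 47*(-5*(-11))*5/2) - 38961 = (127 - 47*55*5/2) - 38961 = (127 - 12925/2) - 38961 = -12671/2 - 38961 = -90593/2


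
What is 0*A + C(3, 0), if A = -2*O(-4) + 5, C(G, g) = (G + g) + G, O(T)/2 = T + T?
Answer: 6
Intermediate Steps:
O(T) = 4*T (O(T) = 2*(T + T) = 2*(2*T) = 4*T)
C(G, g) = g + 2*G
A = 37 (A = -8*(-4) + 5 = -2*(-16) + 5 = 32 + 5 = 37)
0*A + C(3, 0) = 0*37 + (0 + 2*3) = 0 + (0 + 6) = 0 + 6 = 6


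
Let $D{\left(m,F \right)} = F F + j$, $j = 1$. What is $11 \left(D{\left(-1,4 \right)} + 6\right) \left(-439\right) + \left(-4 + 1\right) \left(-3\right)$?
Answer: $-111058$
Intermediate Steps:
$D{\left(m,F \right)} = 1 + F^{2}$ ($D{\left(m,F \right)} = F F + 1 = F^{2} + 1 = 1 + F^{2}$)
$11 \left(D{\left(-1,4 \right)} + 6\right) \left(-439\right) + \left(-4 + 1\right) \left(-3\right) = 11 \left(\left(1 + 4^{2}\right) + 6\right) \left(-439\right) + \left(-4 + 1\right) \left(-3\right) = 11 \left(\left(1 + 16\right) + 6\right) \left(-439\right) - -9 = 11 \left(17 + 6\right) \left(-439\right) + 9 = 11 \cdot 23 \left(-439\right) + 9 = 253 \left(-439\right) + 9 = -111067 + 9 = -111058$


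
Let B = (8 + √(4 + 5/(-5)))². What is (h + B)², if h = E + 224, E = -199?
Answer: 9232 + 2944*√3 ≈ 14331.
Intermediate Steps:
B = (8 + √3)² (B = (8 + √(4 + 5*(-⅕)))² = (8 + √(4 - 1))² = (8 + √3)² ≈ 94.713)
h = 25 (h = -199 + 224 = 25)
(h + B)² = (25 + (67 + 16*√3))² = (92 + 16*√3)²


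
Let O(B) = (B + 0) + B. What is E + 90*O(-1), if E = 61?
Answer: -119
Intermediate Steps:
O(B) = 2*B (O(B) = B + B = 2*B)
E + 90*O(-1) = 61 + 90*(2*(-1)) = 61 + 90*(-2) = 61 - 180 = -119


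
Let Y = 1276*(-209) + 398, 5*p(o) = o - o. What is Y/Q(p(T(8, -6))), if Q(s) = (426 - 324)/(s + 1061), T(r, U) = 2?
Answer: -47088241/17 ≈ -2.7699e+6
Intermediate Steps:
p(o) = 0 (p(o) = (o - o)/5 = (1/5)*0 = 0)
Y = -266286 (Y = -266684 + 398 = -266286)
Q(s) = 102/(1061 + s)
Y/Q(p(T(8, -6))) = -266286/(102/(1061 + 0)) = -266286/(102/1061) = -266286/(102*(1/1061)) = -266286/102/1061 = -266286*1061/102 = -47088241/17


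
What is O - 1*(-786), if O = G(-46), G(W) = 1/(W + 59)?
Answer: 10219/13 ≈ 786.08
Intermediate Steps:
G(W) = 1/(59 + W)
O = 1/13 (O = 1/(59 - 46) = 1/13 ≈ 0.076923)
O - 1*(-786) = 1/13 - 1*(-786) = 1/13 + 786 = 10219/13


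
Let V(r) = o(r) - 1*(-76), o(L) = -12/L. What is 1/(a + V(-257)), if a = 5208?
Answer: 257/1358000 ≈ 0.00018925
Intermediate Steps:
V(r) = 76 - 12/r (V(r) = -12/r - 1*(-76) = -12/r + 76 = 76 - 12/r)
1/(a + V(-257)) = 1/(5208 + (76 - 12/(-257))) = 1/(5208 + (76 - 12*(-1/257))) = 1/(5208 + (76 + 12/257)) = 1/(5208 + 19544/257) = 1/(1358000/257) = 257/1358000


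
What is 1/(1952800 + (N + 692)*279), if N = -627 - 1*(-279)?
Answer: 1/2048776 ≈ 4.8810e-7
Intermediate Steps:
N = -348 (N = -627 + 279 = -348)
1/(1952800 + (N + 692)*279) = 1/(1952800 + (-348 + 692)*279) = 1/(1952800 + 344*279) = 1/(1952800 + 95976) = 1/2048776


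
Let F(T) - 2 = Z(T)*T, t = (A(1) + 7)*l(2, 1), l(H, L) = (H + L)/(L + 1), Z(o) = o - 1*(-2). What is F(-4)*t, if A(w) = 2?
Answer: 135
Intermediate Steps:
Z(o) = 2 + o (Z(o) = o + 2 = 2 + o)
l(H, L) = (H + L)/(1 + L)
t = 27/2 (t = (2 + 7)*((2 + 1)/(1 + 1)) = 9*(3/2) = 27/2 ≈ 13.500)
F(T) = 2 + T*(2 + T) (F(T) = 2 + (2 + T)*T = 2 + T*(2 + T))
F(-4)*t = (2 - 4*(2 - 4))*(27/2) = (2 - 4*(-2))*(27/2) = (2 + 8)*(27/2) = 10*(27/2) = 135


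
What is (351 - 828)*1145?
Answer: -546165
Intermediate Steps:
(351 - 828)*1145 = -477*1145 = -546165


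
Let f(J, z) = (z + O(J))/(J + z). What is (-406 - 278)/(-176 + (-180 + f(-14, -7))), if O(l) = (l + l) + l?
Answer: 2052/1061 ≈ 1.9340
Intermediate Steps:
O(l) = 3*l (O(l) = 2*l + l = 3*l)
f(J, z) = (z + 3*J)/(J + z)
(-406 - 278)/(-176 + (-180 + f(-14, -7))) = (-406 - 278)/(-176 + (-180 + (-7 + 3*(-14))/(-14 - 7))) = -684/(-176 + (-180 + (-7 - 42)/(-21))) = -684/(-176 + (-180 - 1/21*(-49))) = -684/(-176 + (-180 + 7/3)) = -684/(-176 - 533/3) = -684/(-1061/3) = -684*(-3/1061) = 2052/1061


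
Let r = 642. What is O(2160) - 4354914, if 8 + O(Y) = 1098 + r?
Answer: -4353182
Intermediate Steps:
O(Y) = 1732 (O(Y) = -8 + (1098 + 642) = -8 + 1740 = 1732)
O(2160) - 4354914 = 1732 - 4354914 = -4353182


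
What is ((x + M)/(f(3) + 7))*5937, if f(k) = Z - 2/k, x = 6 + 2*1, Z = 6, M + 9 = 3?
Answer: 35622/37 ≈ 962.76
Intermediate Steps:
M = -6 (M = -9 + 3 = -6)
x = 8 (x = 6 + 2 = 8)
f(k) = 6 - 2/k
((x + M)/(f(3) + 7))*5937 = ((8 - 6)/((6 - 2/3) + 7))*5937 = (2/((6 - 2*⅓) + 7))*5937 = (2/((6 - ⅔) + 7))*5937 = (2/(16/3 + 7))*5937 = (2/(37/3))*5937 = (2*(3/37))*5937 = (6/37)*5937 = 35622/37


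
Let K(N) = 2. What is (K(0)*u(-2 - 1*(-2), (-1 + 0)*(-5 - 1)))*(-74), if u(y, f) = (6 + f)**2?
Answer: -21312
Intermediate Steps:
(K(0)*u(-2 - 1*(-2), (-1 + 0)*(-5 - 1)))*(-74) = (2*(6 + (-1 + 0)*(-5 - 1))**2)*(-74) = (2*(6 - 1*(-6))**2)*(-74) = (2*(6 + 6)**2)*(-74) = (2*12**2)*(-74) = (2*144)*(-74) = 288*(-74) = -21312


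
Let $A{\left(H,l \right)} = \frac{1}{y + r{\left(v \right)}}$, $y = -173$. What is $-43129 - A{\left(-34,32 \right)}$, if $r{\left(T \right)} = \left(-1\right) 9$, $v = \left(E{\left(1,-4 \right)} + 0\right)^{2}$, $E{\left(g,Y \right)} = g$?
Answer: $- \frac{7849477}{182} \approx -43129.0$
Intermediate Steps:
$v = 1$ ($v = \left(1 + 0\right)^{2} = 1^{2} = 1$)
$r{\left(T \right)} = -9$
$A{\left(H,l \right)} = - \frac{1}{182}$ ($A{\left(H,l \right)} = \frac{1}{-173 - 9} = \frac{1}{-182} = - \frac{1}{182}$)
$-43129 - A{\left(-34,32 \right)} = -43129 - - \frac{1}{182} = -43129 + \frac{1}{182} = - \frac{7849477}{182}$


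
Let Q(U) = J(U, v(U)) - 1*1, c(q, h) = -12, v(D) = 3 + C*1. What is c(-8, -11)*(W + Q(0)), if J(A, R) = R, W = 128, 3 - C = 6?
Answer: -1524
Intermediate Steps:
C = -3 (C = 3 - 1*6 = 3 - 6 = -3)
v(D) = 0 (v(D) = 3 - 3*1 = 3 - 3 = 0)
Q(U) = -1 (Q(U) = 0 - 1*1 = 0 - 1 = -1)
c(-8, -11)*(W + Q(0)) = -12*(128 - 1) = -12*127 = -1524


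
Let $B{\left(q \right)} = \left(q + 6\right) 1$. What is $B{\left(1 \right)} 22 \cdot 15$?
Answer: $2310$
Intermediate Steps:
$B{\left(q \right)} = 6 + q$ ($B{\left(q \right)} = \left(6 + q\right) 1 = 6 + q$)
$B{\left(1 \right)} 22 \cdot 15 = \left(6 + 1\right) 22 \cdot 15 = 7 \cdot 22 \cdot 15 = 154 \cdot 15 = 2310$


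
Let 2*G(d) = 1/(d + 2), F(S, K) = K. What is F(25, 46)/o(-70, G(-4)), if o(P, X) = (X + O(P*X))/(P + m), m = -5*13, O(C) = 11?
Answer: -24840/43 ≈ -577.67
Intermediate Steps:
m = -65
G(d) = 1/(2*(2 + d)) (G(d) = 1/(2*(d + 2)) = 1/(2*(2 + d)))
o(P, X) = (11 + X)/(-65 + P) (o(P, X) = (X + 11)/(P - 65) = (11 + X)/(-65 + P))
F(25, 46)/o(-70, G(-4)) = 46/(((11 + 1/(2*(2 - 4)))/(-65 - 70))) = 46/(((11 + (½)/(-2))/(-135))) = 46/((-(11 + (½)*(-½))/135)) = 46/((-(11 - ¼)/135)) = 46/((-1/135*43/4)) = 46/(-43/540) = 46*(-540/43) = -24840/43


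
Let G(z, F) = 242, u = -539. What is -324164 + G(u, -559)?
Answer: -323922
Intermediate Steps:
-324164 + G(u, -559) = -324164 + 242 = -323922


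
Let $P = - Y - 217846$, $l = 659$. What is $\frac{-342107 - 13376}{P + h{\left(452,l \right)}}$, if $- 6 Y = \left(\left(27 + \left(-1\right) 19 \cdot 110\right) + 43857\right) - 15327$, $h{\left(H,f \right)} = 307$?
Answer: $\frac{2132898}{1278767} \approx 1.6679$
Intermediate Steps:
$Y = - \frac{26467}{6}$ ($Y = - \frac{\left(\left(27 + \left(-1\right) 19 \cdot 110\right) + 43857\right) - 15327}{6} = - \frac{\left(\left(27 - 2090\right) + 43857\right) - 15327}{6} = - \frac{\left(-2063 + 43857\right) - 15327}{6} = - \frac{41794 - 15327}{6} = \left(- \frac{1}{6}\right) 26467 = - \frac{26467}{6} \approx -4411.2$)
$P = - \frac{1280609}{6}$ ($P = \left(-1\right) \left(- \frac{26467}{6}\right) - 217846 = \frac{26467}{6} - 217846 = - \frac{1280609}{6} \approx -2.1343 \cdot 10^{5}$)
$\frac{-342107 - 13376}{P + h{\left(452,l \right)}} = \frac{-342107 - 13376}{- \frac{1280609}{6} + 307} = - \frac{355483}{- \frac{1278767}{6}} = \left(-355483\right) \left(- \frac{6}{1278767}\right) = \frac{2132898}{1278767}$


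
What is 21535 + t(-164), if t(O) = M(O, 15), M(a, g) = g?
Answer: 21550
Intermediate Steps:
t(O) = 15
21535 + t(-164) = 21535 + 15 = 21550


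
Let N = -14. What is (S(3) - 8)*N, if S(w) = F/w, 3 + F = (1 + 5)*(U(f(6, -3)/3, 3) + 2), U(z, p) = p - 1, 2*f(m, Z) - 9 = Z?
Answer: 14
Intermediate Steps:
f(m, Z) = 9/2 + Z/2
U(z, p) = -1 + p
F = 21 (F = -3 + (1 + 5)*((-1 + 3) + 2) = -3 + 6*(2 + 2) = -3 + 6*4 = -3 + 24 = 21)
S(w) = 21/w
(S(3) - 8)*N = (21/3 - 8)*(-14) = (21*(1/3) - 8)*(-14) = (7 - 8)*(-14) = -1*(-14) = 14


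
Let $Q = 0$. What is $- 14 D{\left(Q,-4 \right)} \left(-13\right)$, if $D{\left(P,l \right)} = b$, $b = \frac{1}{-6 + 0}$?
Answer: $- \frac{91}{3} \approx -30.333$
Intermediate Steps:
$b = - \frac{1}{6}$ ($b = \frac{1}{-6} = - \frac{1}{6} \approx -0.16667$)
$D{\left(P,l \right)} = - \frac{1}{6}$
$- 14 D{\left(Q,-4 \right)} \left(-13\right) = \left(-14\right) \left(- \frac{1}{6}\right) \left(-13\right) = \frac{7}{3} \left(-13\right) = - \frac{91}{3}$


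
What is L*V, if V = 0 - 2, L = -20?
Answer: 40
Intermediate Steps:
V = -2
L*V = -20*(-2) = 40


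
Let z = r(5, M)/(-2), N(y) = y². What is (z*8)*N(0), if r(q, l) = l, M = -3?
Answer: 0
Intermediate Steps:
z = 3/2 (z = -3/(-2) = -3*(-½) = 3/2 ≈ 1.5000)
(z*8)*N(0) = ((3/2)*8)*0² = 12*0 = 0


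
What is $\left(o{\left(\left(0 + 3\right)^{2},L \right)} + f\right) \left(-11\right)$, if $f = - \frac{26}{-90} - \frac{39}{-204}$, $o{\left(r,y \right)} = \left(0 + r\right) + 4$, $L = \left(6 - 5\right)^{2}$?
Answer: $- \frac{453739}{3060} \approx -148.28$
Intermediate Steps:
$L = 1$ ($L = 1^{2} = 1$)
$o{\left(r,y \right)} = 4 + r$ ($o{\left(r,y \right)} = r + 4 = 4 + r$)
$f = \frac{1469}{3060}$ ($f = \left(-26\right) \left(- \frac{1}{90}\right) - - \frac{13}{68} = \frac{13}{45} + \frac{13}{68} = \frac{1469}{3060} \approx 0.48007$)
$\left(o{\left(\left(0 + 3\right)^{2},L \right)} + f\right) \left(-11\right) = \left(\left(4 + \left(0 + 3\right)^{2}\right) + \frac{1469}{3060}\right) \left(-11\right) = \left(\left(4 + 3^{2}\right) + \frac{1469}{3060}\right) \left(-11\right) = \left(\left(4 + 9\right) + \frac{1469}{3060}\right) \left(-11\right) = \left(13 + \frac{1469}{3060}\right) \left(-11\right) = \frac{41249}{3060} \left(-11\right) = - \frac{453739}{3060}$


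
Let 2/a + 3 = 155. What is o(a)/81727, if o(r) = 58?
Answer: 58/81727 ≈ 0.00070968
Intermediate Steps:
a = 1/76 (a = 2/(-3 + 155) = 2/152 = 2*(1/152) = 1/76 ≈ 0.013158)
o(a)/81727 = 58/81727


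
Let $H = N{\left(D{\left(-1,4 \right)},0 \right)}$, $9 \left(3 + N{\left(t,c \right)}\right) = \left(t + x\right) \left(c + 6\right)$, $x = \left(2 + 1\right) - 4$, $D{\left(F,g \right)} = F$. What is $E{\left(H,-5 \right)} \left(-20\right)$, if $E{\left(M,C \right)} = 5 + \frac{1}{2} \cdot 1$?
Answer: $-110$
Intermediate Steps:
$x = -1$ ($x = 3 - 4 = -1$)
$N{\left(t,c \right)} = -3 + \frac{\left(-1 + t\right) \left(6 + c\right)}{9}$ ($N{\left(t,c \right)} = -3 + \frac{\left(t - 1\right) \left(c + 6\right)}{9} = -3 + \frac{\left(-1 + t\right) \left(6 + c\right)}{9}$)
$H = - \frac{13}{3}$ ($H = - \frac{11}{3} - 0 + \frac{2}{3} \left(-1\right) + \frac{1}{9} \cdot 0 \left(-1\right) = - \frac{11}{3} + 0 - \frac{2}{3} + 0 = - \frac{13}{3} \approx -4.3333$)
$E{\left(M,C \right)} = \frac{11}{2}$ ($E{\left(M,C \right)} = 5 + \frac{1}{2} \cdot 1 = 5 + \frac{1}{2} = \frac{11}{2}$)
$E{\left(H,-5 \right)} \left(-20\right) = \frac{11}{2} \left(-20\right) = -110$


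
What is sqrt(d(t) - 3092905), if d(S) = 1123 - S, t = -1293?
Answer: I*sqrt(3090489) ≈ 1758.0*I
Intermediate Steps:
sqrt(d(t) - 3092905) = sqrt((1123 - 1*(-1293)) - 3092905) = sqrt((1123 + 1293) - 3092905) = sqrt(2416 - 3092905) = sqrt(-3090489) = I*sqrt(3090489)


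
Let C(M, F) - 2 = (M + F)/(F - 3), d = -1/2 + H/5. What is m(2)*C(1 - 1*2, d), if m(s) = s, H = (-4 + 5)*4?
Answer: 122/27 ≈ 4.5185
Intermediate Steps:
H = 4 (H = 1*4 = 4)
d = 3/10 (d = -1/2 + 4/5 = -1*½ + 4*(⅕) = -½ + ⅘ = 3/10 ≈ 0.30000)
C(M, F) = 2 + (F + M)/(-3 + F) (C(M, F) = 2 + (M + F)/(F - 3) = 2 + (F + M)/(-3 + F))
m(2)*C(1 - 1*2, d) = 2*((-6 + (1 - 1*2) + 3*(3/10))/(-3 + 3/10)) = 2*((-6 + (1 - 2) + 9/10)/(-27/10)) = 2*(-10*(-6 - 1 + 9/10)/27) = 2*(-10/27*(-61/10)) = 2*(61/27) = 122/27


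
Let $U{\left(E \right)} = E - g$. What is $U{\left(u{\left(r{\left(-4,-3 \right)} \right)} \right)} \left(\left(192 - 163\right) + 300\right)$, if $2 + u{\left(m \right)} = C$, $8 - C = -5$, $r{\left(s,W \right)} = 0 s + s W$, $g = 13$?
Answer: $-658$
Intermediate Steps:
$r{\left(s,W \right)} = W s$ ($r{\left(s,W \right)} = 0 + W s = W s$)
$C = 13$ ($C = 8 - -5 = 8 + 5 = 13$)
$u{\left(m \right)} = 11$ ($u{\left(m \right)} = -2 + 13 = 11$)
$U{\left(E \right)} = -13 + E$ ($U{\left(E \right)} = E - 13 = -13 + E$)
$U{\left(u{\left(r{\left(-4,-3 \right)} \right)} \right)} \left(\left(192 - 163\right) + 300\right) = \left(-13 + 11\right) \left(\left(192 - 163\right) + 300\right) = - 2 \left(29 + 300\right) = \left(-2\right) 329 = -658$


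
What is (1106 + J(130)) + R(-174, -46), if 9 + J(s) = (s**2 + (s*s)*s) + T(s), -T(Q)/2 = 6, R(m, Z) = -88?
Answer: 2214897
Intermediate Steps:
T(Q) = -12 (T(Q) = -2*6 = -12)
J(s) = -21 + s**2 + s**3 (J(s) = -9 + ((s**2 + (s*s)*s) - 12) = -9 + ((s**2 + s**2*s) - 12) = -9 + ((s**2 + s**3) - 12) = -9 + (-12 + s**2 + s**3) = -21 + s**2 + s**3)
(1106 + J(130)) + R(-174, -46) = (1106 + (-21 + 130**2 + 130**3)) - 88 = (1106 + (-21 + 16900 + 2197000)) - 88 = (1106 + 2213879) - 88 = 2214985 - 88 = 2214897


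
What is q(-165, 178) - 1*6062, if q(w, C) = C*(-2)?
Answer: -6418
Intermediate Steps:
q(w, C) = -2*C
q(-165, 178) - 1*6062 = -2*178 - 1*6062 = -356 - 6062 = -6418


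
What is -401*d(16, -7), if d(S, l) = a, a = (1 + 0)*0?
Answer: 0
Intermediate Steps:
a = 0 (a = 1*0 = 0)
d(S, l) = 0
-401*d(16, -7) = -401*0 = 0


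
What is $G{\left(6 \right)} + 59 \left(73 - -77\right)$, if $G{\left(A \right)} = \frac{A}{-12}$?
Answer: $\frac{17699}{2} \approx 8849.5$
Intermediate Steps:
$G{\left(A \right)} = - \frac{A}{12}$ ($G{\left(A \right)} = A \left(- \frac{1}{12}\right) = - \frac{A}{12}$)
$G{\left(6 \right)} + 59 \left(73 - -77\right) = \left(- \frac{1}{12}\right) 6 + 59 \left(73 - -77\right) = - \frac{1}{2} + 59 \left(73 + 77\right) = - \frac{1}{2} + 59 \cdot 150 = - \frac{1}{2} + 8850 = \frac{17699}{2}$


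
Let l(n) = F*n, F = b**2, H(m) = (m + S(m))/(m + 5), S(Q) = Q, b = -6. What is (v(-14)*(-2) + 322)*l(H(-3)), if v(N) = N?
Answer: -37800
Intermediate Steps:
H(m) = 2*m/(5 + m) (H(m) = (m + m)/(m + 5) = (2*m)/(5 + m) = 2*m/(5 + m))
F = 36 (F = (-6)**2 = 36)
l(n) = 36*n
(v(-14)*(-2) + 322)*l(H(-3)) = (-14*(-2) + 322)*(36*(2*(-3)/(5 - 3))) = (28 + 322)*(36*(2*(-3)/2)) = 350*(36*(2*(-3)*(1/2))) = 350*(36*(-3)) = 350*(-108) = -37800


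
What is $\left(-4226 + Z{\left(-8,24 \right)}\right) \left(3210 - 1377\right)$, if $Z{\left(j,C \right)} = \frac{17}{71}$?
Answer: $- \frac{549953157}{71} \approx -7.7458 \cdot 10^{6}$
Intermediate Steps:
$Z{\left(j,C \right)} = \frac{17}{71}$ ($Z{\left(j,C \right)} = 17 \cdot \frac{1}{71} = \frac{17}{71}$)
$\left(-4226 + Z{\left(-8,24 \right)}\right) \left(3210 - 1377\right) = \left(-4226 + \frac{17}{71}\right) \left(3210 - 1377\right) = \left(- \frac{300029}{71}\right) 1833 = - \frac{549953157}{71}$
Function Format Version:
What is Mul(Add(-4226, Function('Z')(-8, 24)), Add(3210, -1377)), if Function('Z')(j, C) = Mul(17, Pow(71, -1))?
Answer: Rational(-549953157, 71) ≈ -7.7458e+6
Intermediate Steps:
Function('Z')(j, C) = Rational(17, 71) (Function('Z')(j, C) = Mul(17, Rational(1, 71)) = Rational(17, 71))
Mul(Add(-4226, Function('Z')(-8, 24)), Add(3210, -1377)) = Mul(Add(-4226, Rational(17, 71)), Add(3210, -1377)) = Mul(Rational(-300029, 71), 1833) = Rational(-549953157, 71)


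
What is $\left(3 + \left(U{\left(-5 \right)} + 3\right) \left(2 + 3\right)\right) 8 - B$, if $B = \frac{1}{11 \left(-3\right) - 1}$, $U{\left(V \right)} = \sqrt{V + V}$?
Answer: $\frac{4897}{34} + 40 i \sqrt{10} \approx 144.03 + 126.49 i$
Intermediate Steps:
$U{\left(V \right)} = \sqrt{2} \sqrt{V}$ ($U{\left(V \right)} = \sqrt{2 V} = \sqrt{2} \sqrt{V}$)
$B = - \frac{1}{34}$ ($B = \frac{1}{-33 - 1} = \frac{1}{-34} = - \frac{1}{34} \approx -0.029412$)
$\left(3 + \left(U{\left(-5 \right)} + 3\right) \left(2 + 3\right)\right) 8 - B = \left(3 + \left(\sqrt{2} \sqrt{-5} + 3\right) \left(2 + 3\right)\right) 8 - - \frac{1}{34} = \left(3 + \left(\sqrt{2} i \sqrt{5} + 3\right) 5\right) 8 + \frac{1}{34} = \left(3 + \left(i \sqrt{10} + 3\right) 5\right) 8 + \frac{1}{34} = \left(3 + \left(3 + i \sqrt{10}\right) 5\right) 8 + \frac{1}{34} = \left(3 + \left(15 + 5 i \sqrt{10}\right)\right) 8 + \frac{1}{34} = \left(18 + 5 i \sqrt{10}\right) 8 + \frac{1}{34} = \left(144 + 40 i \sqrt{10}\right) + \frac{1}{34} = \frac{4897}{34} + 40 i \sqrt{10}$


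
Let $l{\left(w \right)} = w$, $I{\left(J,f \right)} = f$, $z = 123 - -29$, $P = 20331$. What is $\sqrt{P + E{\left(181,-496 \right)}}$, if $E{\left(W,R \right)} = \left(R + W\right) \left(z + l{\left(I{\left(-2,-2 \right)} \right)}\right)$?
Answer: $3 i \sqrt{2991} \approx 164.07 i$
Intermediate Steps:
$z = 152$ ($z = 123 + 29 = 152$)
$E{\left(W,R \right)} = 150 R + 150 W$ ($E{\left(W,R \right)} = \left(R + W\right) \left(152 - 2\right) = \left(R + W\right) 150 = 150 R + 150 W$)
$\sqrt{P + E{\left(181,-496 \right)}} = \sqrt{20331 + \left(150 \left(-496\right) + 150 \cdot 181\right)} = \sqrt{20331 + \left(-74400 + 27150\right)} = \sqrt{20331 - 47250} = \sqrt{-26919} = 3 i \sqrt{2991}$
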